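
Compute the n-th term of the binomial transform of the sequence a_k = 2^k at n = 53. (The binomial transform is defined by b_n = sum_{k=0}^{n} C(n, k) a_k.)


With a_k = 2^k, b_n = sum_{k=0}^{n} C(n, k) 2^k = (1 + 2)^n by the binomial theorem.
For n = 53: (1 + 2)^53 = 3^53 = 19383245667680019896796723.

19383245667680019896796723


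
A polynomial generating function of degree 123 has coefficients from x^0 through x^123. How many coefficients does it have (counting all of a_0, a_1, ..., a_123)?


A polynomial of degree 123 takes the form a_0 + a_1 x + ... + a_123 x^123.
The number of coefficients is 123 + 1 = 124.

124


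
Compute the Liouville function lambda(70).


The Liouville function is lambda(k) = (-1)^Omega(k), where Omega(k) counts the prime factors of k with multiplicity.
Factoring: 70 = 2 * 5 * 7, so Omega(70) = 3.
lambda(70) = (-1)^3 = -1.

-1


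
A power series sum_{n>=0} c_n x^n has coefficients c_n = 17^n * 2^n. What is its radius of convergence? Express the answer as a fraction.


By the root test (Cauchy-Hadamard), the radius is R = 1 / limsup_n |c_n|^(1/n).
Here |c_n|^(1/n) = (17^n * 2^n)^(1/n) = 17 * 2 = 34 for all n.
So R = 1/34 = 1/34.

1/34


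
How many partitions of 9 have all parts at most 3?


Using the generating function (1-x)^(-1)(1-x^2)^(-1)(1-x^3)^(-1),
the coefficient of x^9 counts these restricted partitions.
Result = 12

12


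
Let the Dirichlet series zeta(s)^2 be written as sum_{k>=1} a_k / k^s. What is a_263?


The Dirichlet convolution of the constant function 1 with itself gives (1 * 1)(k) = sum_{d | k} 1 = d(k), the number of positive divisors of k.
Since zeta(s) = sum_{k>=1} 1/k^s, we have zeta(s)^2 = sum_{k>=1} d(k)/k^s, so a_k = d(k).
For k = 263: the divisors are 1, 263.
Count = 2.

2


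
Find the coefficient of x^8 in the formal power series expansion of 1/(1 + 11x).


Write 1/(1 + c x) = 1/(1 - (-c) x) and apply the geometric-series identity
1/(1 - y) = sum_{k>=0} y^k to get 1/(1 + c x) = sum_{k>=0} (-c)^k x^k.
So the coefficient of x^k is (-c)^k = (-1)^k * c^k.
Here c = 11 and k = 8:
(-11)^8 = 1 * 214358881 = 214358881

214358881


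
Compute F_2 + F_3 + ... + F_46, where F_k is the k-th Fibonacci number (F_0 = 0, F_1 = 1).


Use the identity sum_{k=0}^{N} F_k = F_{N+2} - 1 (which follows from F_{k+2} - F_{k+1} = F_k). Then
sum_{k=2}^{46} F_k = (F_{48} - 1) - (F_{3} - 1) = F_{48} - F_{3}.
Computing: F_{48} = 4807526976, F_{3} = 2, so
Sum = 4807526976 - 2 = 4807526974.

4807526974


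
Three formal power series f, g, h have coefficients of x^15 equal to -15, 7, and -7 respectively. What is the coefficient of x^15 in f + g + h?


Series addition is componentwise:
-15 + 7 + -7
= -15

-15


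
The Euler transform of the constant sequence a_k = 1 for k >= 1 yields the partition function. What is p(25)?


The Euler transform converts the sequence a_k = 1 into the number of integer partitions.
Using the recurrence or dynamic programming:
p(25) = 1958

1958


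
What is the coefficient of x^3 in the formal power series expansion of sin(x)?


The Maclaurin series is sin(t) = sum_{k>=0} (-1)^k t^(2k+1) / (2k+1)!, so substituting t = x, only odd powers of x are nonzero, with coefficient of x^(2k+1) equal to (-1)^k / (2k+1)!.
Write 3 = 2*1 + 1, giving the coefficient (-1)^1 / 3! = -1/6 = -1/6.

-1/6


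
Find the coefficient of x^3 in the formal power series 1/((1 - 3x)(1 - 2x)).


By partial fractions or Cauchy convolution:
The coefficient equals sum_{k=0}^{3} 3^k * 2^(3-k).
= 65

65


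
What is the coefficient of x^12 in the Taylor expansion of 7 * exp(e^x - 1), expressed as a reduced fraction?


exp(e^x - 1) = sum_{k>=0} Bell_k x^k / k!, where Bell_k is the k-th Bell number.
So the coefficient of x^12 is 7 * Bell_12 / 12!.
Computing: Bell_12 = 4213597 and 12! = 479001600, giving
7 * 4213597/479001600 = 4213597/68428800.

4213597/68428800


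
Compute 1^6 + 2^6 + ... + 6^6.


This power sum has a closed form given by Faulhaber's formula
sum_{k=1}^{m} k^p = (1 / (p + 1)) * sum_{j=0}^{p} C(p + 1, j) B_j m^(p + 1 - j),
but for small m direct computation is fastest:
1 + 64 + 729 + 4096 + 15625 + 46656 = 67171.

67171


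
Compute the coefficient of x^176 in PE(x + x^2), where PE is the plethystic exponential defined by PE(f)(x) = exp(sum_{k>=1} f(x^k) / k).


With f(x) = x + x^2, the exponent is sum_{k>=1} (x^k + x^(2k)) / k = -ln(1 - x) - ln(1 - x^2). Exponentiating:
PE(x + x^2) = 1 / ((1 - x)(1 - x^2)).
This is the generating function for partitions of n into parts of size 1 or 2. The number of 2's can be any j in 0..88, and the rest are 1's, so
[x^176] = floor(176/2) + 1 = 89.

89


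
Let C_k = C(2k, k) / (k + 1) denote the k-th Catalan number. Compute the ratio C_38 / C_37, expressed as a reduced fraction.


Using C_k = (2k)! / (k! (k+1)!), the ratio C_{k+1}/C_k simplifies to
C_{k+1}/C_k = [(2k+2)! / ((k+1)! (k+2)!)] * [k! (k+1)! / (2k)!]
 = (2k+2)(2k+1) / ((k+1)(k+2)) = 2(2k+1) / (k+2).
For k = 37: 2(2*37 + 1) / (37 + 2) = 150/39 = 50/13.

50/13


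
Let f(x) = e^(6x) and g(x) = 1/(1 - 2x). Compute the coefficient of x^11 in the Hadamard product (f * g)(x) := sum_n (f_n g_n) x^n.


Expanding: f_k = 6^k/k! (from e^(6x)) and g_k = 2^k (from 1/(1 - 2x)). So the Hadamard coefficient (f * g)_k = 6^k 2^k / k! = (12)^k / k!.
For k = 11: 12^11/11! = 743008370688/39916800 = 35831808/1925.

35831808/1925


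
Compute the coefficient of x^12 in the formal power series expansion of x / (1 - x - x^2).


Let f(x) = sum_{k>=0} a_k x^k. Multiplying f(x) * (1 - x - x^2) = x and matching coefficients gives a_0 = 0, a_1 = 1, and a_k = a_{k-1} + a_{k-2} for k >= 2. These are the Fibonacci numbers F_k.
Iterating from F_0 = 0, F_1 = 1:
F_0=0, F_1=1, F_2=1, F_3=2, F_4=3, F_5=5, F_6=8, F_7=13, F_8=21, F_9=34, ...
F_12 = 144.

144


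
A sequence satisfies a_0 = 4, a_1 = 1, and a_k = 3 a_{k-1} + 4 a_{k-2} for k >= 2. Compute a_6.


The characteristic equation is t^2 - 3 t - 4 = 0, with roots r_1 = 4 and r_2 = -1 (so c_1 = r_1 + r_2, c_2 = -r_1 r_2 as required).
One can use the closed form a_n = A r_1^n + B r_2^n, but direct iteration is more reliable:
a_0 = 4, a_1 = 1, a_2 = 19, a_3 = 61, a_4 = 259, a_5 = 1021, a_6 = 4099.
So a_6 = 4099.

4099


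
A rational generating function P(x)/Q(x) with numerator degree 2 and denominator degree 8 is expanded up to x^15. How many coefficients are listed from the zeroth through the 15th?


Expanding up to x^15 gives the coefficients for x^0, x^1, ..., x^15.
That is 15 + 1 = 16 coefficients in total.

16


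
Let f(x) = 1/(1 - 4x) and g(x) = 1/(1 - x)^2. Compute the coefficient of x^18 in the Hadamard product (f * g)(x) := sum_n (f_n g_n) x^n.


f has coefficients f_k = 4^k. For g = 1/(1 - x)^2 the coefficient is g_k = C(k + 1, 1) = k + 1. The Hadamard coefficient is (f * g)_k = 4^k * (k + 1).
For k = 18: 4^18 * 19 = 68719476736 * 19 = 1305670057984.

1305670057984


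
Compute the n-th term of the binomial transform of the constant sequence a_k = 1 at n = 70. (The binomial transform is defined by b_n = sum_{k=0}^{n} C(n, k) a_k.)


With a_k = 1 for all k, b_n = sum_{k=0}^{n} C(n, k) = 2^n by the binomial theorem.
For n = 70: 2^70 = 1180591620717411303424.

1180591620717411303424


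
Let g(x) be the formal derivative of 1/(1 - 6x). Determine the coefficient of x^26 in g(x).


Differentiate termwise: d/dx sum_{k>=0} 6^k x^k = sum_{k>=1} k 6^k x^(k-1) = sum_{j>=0} (j+1) 6^(j+1) x^j.
Equivalently, d/dx [1/(1 - 6x)] = 6/(1 - 6x)^2.
For j = 26: 27 * 6^27 = 27 * 1023490369077469249536 = 27634239965091669737472.

27634239965091669737472


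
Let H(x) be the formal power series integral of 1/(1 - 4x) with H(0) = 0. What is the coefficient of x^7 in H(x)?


1/(1 - 4x) = sum_{k>=0} 4^k x^k. Integrating termwise with H(0) = 0:
H(x) = sum_{k>=0} 4^k x^(k+1) / (k+1) = sum_{m>=1} 4^(m-1) x^m / m.
For m = 7: 4^6/7 = 4096/7 = 4096/7.

4096/7


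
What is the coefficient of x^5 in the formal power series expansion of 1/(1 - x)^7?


The expansion 1/(1 - x)^r = sum_{k>=0} C(k + r - 1, r - 1) x^k follows from the multiset / negative-binomial theorem (or from repeated differentiation of the geometric series).
For r = 7 and k = 5:
C(11, 6) = 39916800 / (720 * 120) = 462.

462


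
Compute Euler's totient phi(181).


phi(n) counts integers in [1, n] coprime to n. Using the multiplicative formula phi(n) = n * prod_{p | n} (1 - 1/p):
181 = 181, so
phi(181) = 181 * (1 - 1/181) = 180.

180


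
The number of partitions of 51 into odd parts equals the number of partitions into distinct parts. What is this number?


Computing partitions of 51 into odd parts (1, 3, 5, ...):
Using the generating function prod_{k>=0} 1/(1-x^(2k+1)),
the count is 4097

4097


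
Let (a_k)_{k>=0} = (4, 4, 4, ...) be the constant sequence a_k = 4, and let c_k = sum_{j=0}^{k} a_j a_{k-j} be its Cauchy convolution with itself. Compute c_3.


Since a_j = 4 for all j >= 0, the convolution sum becomes
c_k = sum_{j=0}^{k} 4 * 4 = 16 * (k + 1).
Equivalently, the generating function of (a_k) is 4/(1 - x) and its square is 16/(1 - x)^2 = sum_{k>=0} 16(k + 1) x^k.
For k = 3: 16 * 4 = 64.

64


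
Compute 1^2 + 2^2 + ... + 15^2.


This power sum has a closed form given by Faulhaber's formula
sum_{k=1}^{m} k^p = (1 / (p + 1)) * sum_{j=0}^{p} C(p + 1, j) B_j m^(p + 1 - j),
but for small m direct computation is fastest:
1 + 4 + 9 + 16 + 25 + 36 + 49 + 64 + 81 + 100 + 121 + 144 + 169 + 196 + 225 = 1240.

1240


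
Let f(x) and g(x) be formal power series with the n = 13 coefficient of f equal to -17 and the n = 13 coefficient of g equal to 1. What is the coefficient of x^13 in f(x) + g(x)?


Addition of formal power series is termwise.
The coefficient of x^13 in f + g = -17 + 1
= -16

-16


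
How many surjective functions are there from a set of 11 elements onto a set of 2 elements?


By inclusion-exclusion on which target elements are missed, the number of surjections from an n-set onto a k-set is
surj(n, k) = sum_{j=0}^{k} (-1)^j C(k, j) (k - j)^n.
Equivalently surj(n, k) = k! * S(n, k), where S(n, k) is the Stirling number of the second kind.
For n = 11, k = 2:
S(11, 2) = 1023, so
surj = 2! * 1023 = 2 * 1023 = 2046.

2046


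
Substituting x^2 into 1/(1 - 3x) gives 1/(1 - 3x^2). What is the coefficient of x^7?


Since 1/(1 - 3x^2) only has even powers of x,
the coefficient of x^7 (odd) is 0.

0


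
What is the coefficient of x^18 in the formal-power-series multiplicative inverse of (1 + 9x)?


The inverse is 1/(1 + 9x). Apply the geometric identity 1/(1 - y) = sum_{k>=0} y^k with y = -9x:
1/(1 + 9x) = sum_{k>=0} (-9)^k x^k.
So the coefficient of x^18 is (-9)^18 = 150094635296999121.

150094635296999121


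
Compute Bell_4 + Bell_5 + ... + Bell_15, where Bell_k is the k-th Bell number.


Recall Bell_k counts set partitions of a k-set (with Bell_0 = 1 by convention).
Bell_4 through Bell_15: 15, 52, 203, 877, 4140, 21147, 115975, 678570, 4213597, 27644437, 190899322, 1382958545
Sum = 15 + 52 + 203 + 877 + 4140 + 21147 + 115975 + 678570 + 4213597 + 27644437 + 190899322 + 1382958545 = 1606536880.

1606536880


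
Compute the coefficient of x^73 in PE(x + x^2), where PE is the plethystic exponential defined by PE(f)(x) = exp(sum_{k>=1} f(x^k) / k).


With f(x) = x + x^2, the exponent is sum_{k>=1} (x^k + x^(2k)) / k = -ln(1 - x) - ln(1 - x^2). Exponentiating:
PE(x + x^2) = 1 / ((1 - x)(1 - x^2)).
This is the generating function for partitions of n into parts of size 1 or 2. The number of 2's can be any j in 0..36, and the rest are 1's, so
[x^73] = floor(73/2) + 1 = 37.

37


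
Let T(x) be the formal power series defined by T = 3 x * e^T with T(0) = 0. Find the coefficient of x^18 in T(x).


Apply the Lagrange inversion formula: if T = 3 x * phi(T) with phi(t) = e^t, then
[x^n] T = 3^n * (1/n) [t^(n-1)] phi(t)^n = 3^n * (1/n) [t^(n-1)] e^(n t) = 3^n * (1/n) * n^(n-1) / (n-1)! = 3^n * n^(n-1) / n!.
When c = 1 this is the Cayley count of rooted labeled trees on n vertices, divided by n!.
For n = 18: 3^18 * 18^17 / 18! = 387420489 * 2185911559738696531968/6402373705728000 = 1969541804367222465762/14889875.

1969541804367222465762/14889875


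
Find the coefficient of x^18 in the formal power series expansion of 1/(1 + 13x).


Write 1/(1 + c x) = 1/(1 - (-c) x) and apply the geometric-series identity
1/(1 - y) = sum_{k>=0} y^k to get 1/(1 + c x) = sum_{k>=0} (-c)^k x^k.
So the coefficient of x^k is (-c)^k = (-1)^k * c^k.
Here c = 13 and k = 18:
(-13)^18 = 1 * 112455406951957393129 = 112455406951957393129

112455406951957393129


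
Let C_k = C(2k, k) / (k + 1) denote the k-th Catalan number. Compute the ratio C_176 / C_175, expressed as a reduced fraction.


Using C_k = (2k)! / (k! (k+1)!), the ratio C_{k+1}/C_k simplifies to
C_{k+1}/C_k = [(2k+2)! / ((k+1)! (k+2)!)] * [k! (k+1)! / (2k)!]
 = (2k+2)(2k+1) / ((k+1)(k+2)) = 2(2k+1) / (k+2).
For k = 175: 2(2*175 + 1) / (175 + 2) = 702/177 = 234/59.

234/59


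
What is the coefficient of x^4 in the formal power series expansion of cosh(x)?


The Maclaurin series is cosh(t) = sum_{m>=0} t^(2m) / (2m)!, so substituting t = x, only even powers of x are nonzero, with coefficient of x^(2m) equal to 1 / (2m)!.
For x^4 the coefficient is 1/4! = 1/24 = 1/24.

1/24


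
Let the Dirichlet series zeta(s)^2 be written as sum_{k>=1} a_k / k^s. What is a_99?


The Dirichlet convolution of the constant function 1 with itself gives (1 * 1)(k) = sum_{d | k} 1 = d(k), the number of positive divisors of k.
Since zeta(s) = sum_{k>=1} 1/k^s, we have zeta(s)^2 = sum_{k>=1} d(k)/k^s, so a_k = d(k).
For k = 99: the divisors are 1, 3, 9, 11, 33, 99.
Count = 6.

6


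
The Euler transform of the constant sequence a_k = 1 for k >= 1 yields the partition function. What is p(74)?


The Euler transform converts the sequence a_k = 1 into the number of integer partitions.
Using the recurrence or dynamic programming:
p(74) = 7089500

7089500


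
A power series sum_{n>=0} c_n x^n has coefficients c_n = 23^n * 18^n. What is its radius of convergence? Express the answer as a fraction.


By the root test (Cauchy-Hadamard), the radius is R = 1 / limsup_n |c_n|^(1/n).
Here |c_n|^(1/n) = (23^n * 18^n)^(1/n) = 23 * 18 = 414 for all n.
So R = 1/414 = 1/414.

1/414


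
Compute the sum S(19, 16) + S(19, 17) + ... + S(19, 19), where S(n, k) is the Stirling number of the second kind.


By definition, S(n, k) counts partitions of an n-set into exactly k nonempty blocks.
Computing row n = 19 for k = 16..19:
S(19, k): 527136, 12597, 171, 1
Sum = 539905.

539905


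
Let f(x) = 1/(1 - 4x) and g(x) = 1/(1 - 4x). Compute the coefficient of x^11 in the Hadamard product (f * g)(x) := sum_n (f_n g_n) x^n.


f has coefficients f_k = 4^k and g has coefficients g_k = 4^k, so the Hadamard product has coefficient (f*g)_k = 4^k * 4^k = 16^k.
For k = 11: 16^11 = 17592186044416.

17592186044416


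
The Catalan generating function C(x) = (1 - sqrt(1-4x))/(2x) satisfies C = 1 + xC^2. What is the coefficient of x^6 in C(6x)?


Substituting x -> 6x scales the n-th coefficient by 6^n, so [x^6] C(6x) = 6^6 * C_6.
C_6 = C(2*6, 6)/(7) = 924/7 = 132.
So 6^6 * 132 = 46656 * 132 = 6158592.

6158592


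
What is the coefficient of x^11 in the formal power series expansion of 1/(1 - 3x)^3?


The general identity 1/(1 - c x)^r = sum_{k>=0} c^k C(k + r - 1, r - 1) x^k follows by substituting y = c x into 1/(1 - y)^r = sum_{k>=0} C(k + r - 1, r - 1) y^k.
For c = 3, r = 3, k = 11:
3^11 * C(13, 2) = 177147 * 78 = 13817466.

13817466


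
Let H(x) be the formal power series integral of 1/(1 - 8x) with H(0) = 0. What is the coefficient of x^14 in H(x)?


1/(1 - 8x) = sum_{k>=0} 8^k x^k. Integrating termwise with H(0) = 0:
H(x) = sum_{k>=0} 8^k x^(k+1) / (k+1) = sum_{m>=1} 8^(m-1) x^m / m.
For m = 14: 8^13/14 = 549755813888/14 = 274877906944/7.

274877906944/7


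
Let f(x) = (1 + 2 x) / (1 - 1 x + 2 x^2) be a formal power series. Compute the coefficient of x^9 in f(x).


Write f(x) = sum_{k>=0} a_k x^k. Multiplying both sides by 1 - 1 x + 2 x^2 gives
(1 - 1 x + 2 x^2) sum_{k>=0} a_k x^k = 1 + 2 x.
Matching coefficients:
 x^0: a_0 = 1
 x^1: a_1 - 1 a_0 = 2  =>  a_1 = 1*1 + 2 = 3
 x^k (k >= 2): a_k = 1 a_{k-1} - 2 a_{k-2}.
Iterating: a_2 = 1, a_3 = -5, a_4 = -7, a_5 = 3, a_6 = 17, a_7 = 11, a_8 = -23, a_9 = -45.
So the coefficient of x^9 is -45.

-45


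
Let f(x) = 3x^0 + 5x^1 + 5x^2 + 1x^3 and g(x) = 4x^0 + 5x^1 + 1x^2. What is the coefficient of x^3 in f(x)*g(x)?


Cauchy product at x^3:
5*1 + 5*5 + 1*4
= 34

34


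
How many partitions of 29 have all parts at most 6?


Using the generating function (1-x)^(-1)(1-x^2)^(-1)...(1-x^6)^(-1),
the coefficient of x^29 counts these restricted partitions.
Result = 1057

1057


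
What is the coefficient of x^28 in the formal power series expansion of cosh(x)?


The Maclaurin series is cosh(t) = sum_{m>=0} t^(2m) / (2m)!, so substituting t = x, only even powers of x are nonzero, with coefficient of x^(2m) equal to 1 / (2m)!.
For x^28 the coefficient is 1/28! = 1/304888344611713860501504000000 = 1/304888344611713860501504000000.

1/304888344611713860501504000000


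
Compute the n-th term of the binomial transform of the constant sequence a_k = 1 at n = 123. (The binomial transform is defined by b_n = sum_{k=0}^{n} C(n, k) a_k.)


With a_k = 1 for all k, b_n = sum_{k=0}^{n} C(n, k) = 2^n by the binomial theorem.
For n = 123: 2^123 = 10633823966279326983230456482242756608.

10633823966279326983230456482242756608


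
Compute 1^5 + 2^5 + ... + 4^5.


This power sum has a closed form given by Faulhaber's formula
sum_{k=1}^{m} k^p = (1 / (p + 1)) * sum_{j=0}^{p} C(p + 1, j) B_j m^(p + 1 - j),
but for small m direct computation is fastest:
1 + 32 + 243 + 1024 = 1300.

1300


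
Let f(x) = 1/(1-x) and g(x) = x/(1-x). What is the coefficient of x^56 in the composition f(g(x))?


First simplify the composition: f(g(x)) = 1/(1 - x/(1-x)) = (1-x)/((1-x) - x) = (1-x)/(1-2x).
Now extract the coefficient. Write (1-x)/(1-2x) = 1/(1-2x) - x/(1-2x).
The coefficient of x^n in 1/(1-2x) is 2^n, and in x/(1-2x) is 2^(n-1) (for n >= 1).
So the coefficient of x^56 is 2^56 - 2^55 = 72057594037927936 - 36028797018963968 = 36028797018963968.

36028797018963968


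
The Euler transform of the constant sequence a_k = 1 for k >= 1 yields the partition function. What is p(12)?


The Euler transform converts the sequence a_k = 1 into the number of integer partitions.
Using the recurrence or dynamic programming:
p(12) = 77

77


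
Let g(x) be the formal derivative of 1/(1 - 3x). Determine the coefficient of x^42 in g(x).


Differentiate termwise: d/dx sum_{k>=0} 3^k x^k = sum_{k>=1} k 3^k x^(k-1) = sum_{j>=0} (j+1) 3^(j+1) x^j.
Equivalently, d/dx [1/(1 - 3x)] = 3/(1 - 3x)^2.
For j = 42: 43 * 3^43 = 43 * 328256967394537077627 = 14115049597965094337961.

14115049597965094337961


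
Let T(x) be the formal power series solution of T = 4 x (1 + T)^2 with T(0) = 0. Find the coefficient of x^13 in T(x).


Apply the Lagrange inversion formula: if T = 4 x * phi(T) with phi(t) = (1 + t)^2, then [x^n] T = 4^n * (1/n) [t^(n-1)] phi(t)^n = 4^n * (1/n) [t^(n-1)] (1 + t)^(2n) = 4^n * (1/n) C(2n, n-1).
Using the identity C(2n, n-1) = C(2n, n) * n / (n+1), the unscaled factor equals C(2n, n) / (n+1) = C_n, the n-th Catalan number.
For n = 13: C_13 = C(26, 13) / 14 = 10400600/14 = 742900.
With the 4^13 = 67108864 factor, the coefficient is 67108864 * 742900 = 49855175065600.

49855175065600


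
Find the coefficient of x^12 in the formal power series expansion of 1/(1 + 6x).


Write 1/(1 + c x) = 1/(1 - (-c) x) and apply the geometric-series identity
1/(1 - y) = sum_{k>=0} y^k to get 1/(1 + c x) = sum_{k>=0} (-c)^k x^k.
So the coefficient of x^k is (-c)^k = (-1)^k * c^k.
Here c = 6 and k = 12:
(-6)^12 = 1 * 2176782336 = 2176782336

2176782336


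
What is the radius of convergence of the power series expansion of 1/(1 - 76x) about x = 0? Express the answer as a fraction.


Expanding 1/(1 - 76x) = sum_{k>=0} 76^k x^k, the series converges when |76x| < 1, i.e., |x| < 1/76.
So the radius of convergence is 1/76 = 1/76.

1/76


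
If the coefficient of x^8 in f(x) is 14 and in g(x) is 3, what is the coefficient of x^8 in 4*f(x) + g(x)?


Scalar multiplication scales coefficients: 4 * 14 = 56.
Then add the g coefficient: 56 + 3
= 59

59


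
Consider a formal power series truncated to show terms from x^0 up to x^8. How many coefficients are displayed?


From x^0 to x^8 inclusive, the count is 8 - 0 + 1 = 9.

9


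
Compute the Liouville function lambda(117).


The Liouville function is lambda(k) = (-1)^Omega(k), where Omega(k) counts the prime factors of k with multiplicity.
Factoring: 117 = 3 * 3 * 13, so Omega(117) = 3.
lambda(117) = (-1)^3 = -1.

-1


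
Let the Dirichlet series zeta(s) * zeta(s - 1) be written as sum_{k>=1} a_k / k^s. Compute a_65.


Convolution gives a_k = sum_{d | k} d * 1 = sum_{d | k} d = sigma(k), the sum of positive divisors of k.
For k = 65, the divisors are 1, 5, 13, 65, so
sigma(65) = 1 + 5 + 13 + 65 = 84.

84


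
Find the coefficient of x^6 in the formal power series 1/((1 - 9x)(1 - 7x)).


By partial fractions or Cauchy convolution:
The coefficient equals sum_{k=0}^{6} 9^k * 7^(6-k).
= 1979713

1979713


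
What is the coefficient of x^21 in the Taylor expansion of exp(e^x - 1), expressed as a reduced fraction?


exp(e^x - 1) = sum_{k>=0} Bell_k x^k / k!, where Bell_k is the k-th Bell number.
So the coefficient of x^21 is Bell_21 / 21!.
Computing: Bell_21 = 474869816156751 and 21! = 51090942171709440000, giving
474869816156751/51090942171709440000 = 158289938718917/17030314057236480000.

158289938718917/17030314057236480000


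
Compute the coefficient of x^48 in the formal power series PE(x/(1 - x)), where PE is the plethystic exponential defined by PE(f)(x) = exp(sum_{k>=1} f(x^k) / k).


For f(x) = x/(1 - x) we have
sum_{k>=1} f(x^k) / k = sum_{k>=1} (1/k) * x^k / (1 - x^k) = sum_{k, m >= 1} x^(k m) / k,
which after exponentiating simplifies to
PE(x/(1 - x)) = prod_{k>=1} 1 / (1 - x^k).
This is the generating function for the partition function p(n), so the coefficient of x^48 is p(48).
Computing p(48) by dynamic programming over parts 1, 2, ..., 48: p(48) = 147273.

147273


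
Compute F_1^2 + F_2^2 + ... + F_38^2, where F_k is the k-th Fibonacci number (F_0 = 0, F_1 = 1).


There is a standard identity sum_{k=0}^{N} F_k^2 = F_N * F_{N+1} (proved inductively from the telescoping relation F_k^2 = F_k F_{k+1} - F_{k-1} F_k). Then
sum_{k=1}^{38} F_k^2 = F_38 F_39 - F_0 F_1.
Computing: F_38 = 39088169, F_39 = 63245986, F_0 = 0, F_1 = 1.
Sum = 39088169 * 63245986 - 0 * 1 = 2472169789339634.

2472169789339634


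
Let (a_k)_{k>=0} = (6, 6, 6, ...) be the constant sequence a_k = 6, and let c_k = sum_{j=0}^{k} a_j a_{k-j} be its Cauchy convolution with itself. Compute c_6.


Since a_j = 6 for all j >= 0, the convolution sum becomes
c_k = sum_{j=0}^{k} 6 * 6 = 36 * (k + 1).
Equivalently, the generating function of (a_k) is 6/(1 - x) and its square is 36/(1 - x)^2 = sum_{k>=0} 36(k + 1) x^k.
For k = 6: 36 * 7 = 252.

252


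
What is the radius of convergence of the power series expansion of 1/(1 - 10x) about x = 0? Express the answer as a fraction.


Expanding 1/(1 - 10x) = sum_{k>=0} 10^k x^k, the series converges when |10x| < 1, i.e., |x| < 1/10.
So the radius of convergence is 1/10 = 1/10.

1/10


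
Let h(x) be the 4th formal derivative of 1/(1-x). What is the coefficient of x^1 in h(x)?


Differentiating 4 times: d^4/dx^4 [1/(1-x)] = 4!/(1-x)^5.
The expansion 1/(1-x)^5 = sum_{k>=0} C(k+4, 4) x^k, so the coefficient of x^n in 4!/(1-x)^5 is 4! * C(n+4, 4).
For n = 1: 24 * C(5, 4) = 24 * 5 = 120

120


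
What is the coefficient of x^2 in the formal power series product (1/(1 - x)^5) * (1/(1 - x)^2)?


Combine the factors: (1/(1 - x)^5) * (1/(1 - x)^2) = 1/(1 - x)^7.
Then use 1/(1 - x)^r = sum_{k>=0} C(k + r - 1, r - 1) x^k with r = 7 and k = 2:
C(8, 6) = 28.

28


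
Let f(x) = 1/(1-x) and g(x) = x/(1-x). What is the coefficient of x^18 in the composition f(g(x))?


First simplify the composition: f(g(x)) = 1/(1 - x/(1-x)) = (1-x)/((1-x) - x) = (1-x)/(1-2x).
Now extract the coefficient. Write (1-x)/(1-2x) = 1/(1-2x) - x/(1-2x).
The coefficient of x^n in 1/(1-2x) is 2^n, and in x/(1-2x) is 2^(n-1) (for n >= 1).
So the coefficient of x^18 is 2^18 - 2^17 = 262144 - 131072 = 131072.

131072


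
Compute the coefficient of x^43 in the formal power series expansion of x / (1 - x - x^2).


Let f(x) = sum_{k>=0} a_k x^k. Multiplying f(x) * (1 - x - x^2) = x and matching coefficients gives a_0 = 0, a_1 = 1, and a_k = a_{k-1} + a_{k-2} for k >= 2. These are the Fibonacci numbers F_k.
Iterating from F_0 = 0, F_1 = 1:
F_0=0, F_1=1, F_2=1, F_3=2, F_4=3, F_5=5, F_6=8, F_7=13, F_8=21, F_9=34, ...
F_43 = 433494437.

433494437


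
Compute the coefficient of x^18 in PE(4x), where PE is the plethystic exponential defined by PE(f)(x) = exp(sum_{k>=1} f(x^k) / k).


With f(x) = 4x, the exponent is sum_{k>=1} 4 x^k / k = 4 * (-ln(1 - x)). Exponentiating:
PE(4x) = exp(-4 ln(1 - x)) = 1/(1 - x)^4.
By the negative binomial expansion, [x^n] 1/(1 - x)^4 = C(n + 3, 3).
For n = 18: C(21, 3) = 1330.

1330


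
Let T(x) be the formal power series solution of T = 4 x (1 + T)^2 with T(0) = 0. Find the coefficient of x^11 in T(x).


Apply the Lagrange inversion formula: if T = 4 x * phi(T) with phi(t) = (1 + t)^2, then [x^n] T = 4^n * (1/n) [t^(n-1)] phi(t)^n = 4^n * (1/n) [t^(n-1)] (1 + t)^(2n) = 4^n * (1/n) C(2n, n-1).
Using the identity C(2n, n-1) = C(2n, n) * n / (n+1), the unscaled factor equals C(2n, n) / (n+1) = C_n, the n-th Catalan number.
For n = 11: C_11 = C(22, 11) / 12 = 705432/12 = 58786.
With the 4^11 = 4194304 factor, the coefficient is 4194304 * 58786 = 246566354944.

246566354944


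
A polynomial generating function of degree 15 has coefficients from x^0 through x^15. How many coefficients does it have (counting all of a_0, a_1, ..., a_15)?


A polynomial of degree 15 takes the form a_0 + a_1 x + ... + a_15 x^15.
The number of coefficients is 15 + 1 = 16.

16


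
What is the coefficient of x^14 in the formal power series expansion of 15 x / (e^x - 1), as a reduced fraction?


The exponential generating function for Bernoulli numbers is
x / (e^x - 1) = sum_{k>=0} B_k x^k / k!.
So the coefficient of x^14 in 15 x / (e^x - 1) is 15 B_14 / 14!.
Computing: B_14 = 7/6, 14! = 87178291200, giving
15 * 7/6 / 87178291200 = 1/4981616640.

1/4981616640


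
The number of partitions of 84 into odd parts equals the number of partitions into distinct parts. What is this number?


Computing partitions of 84 into odd parts (1, 3, 5, ...):
Using the generating function prod_{k>=0} 1/(1-x^(2k+1)),
the count is 111322

111322


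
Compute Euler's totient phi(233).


phi(n) counts integers in [1, n] coprime to n. Using the multiplicative formula phi(n) = n * prod_{p | n} (1 - 1/p):
233 = 233, so
phi(233) = 233 * (1 - 1/233) = 232.

232


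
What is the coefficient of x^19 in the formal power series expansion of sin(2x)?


The Maclaurin series is sin(t) = sum_{k>=0} (-1)^k t^(2k+1) / (2k+1)!, so substituting t = 2x, only odd powers of x are nonzero, with coefficient of x^(2k+1) equal to (-1)^k 2^(2k+1) / (2k+1)!.
Write 19 = 2*9 + 1, giving the coefficient (-1)^9 * 2^19 / 19! = -524288/121645100408832000 = -8/1856156927625.

-8/1856156927625


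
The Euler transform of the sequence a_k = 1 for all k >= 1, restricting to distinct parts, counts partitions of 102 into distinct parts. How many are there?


Partitions of 102 into distinct parts can be computed via generating function.
Product (1+x)(1+x^2)(1+x^3)...
The coefficient of x^102 = 525016

525016


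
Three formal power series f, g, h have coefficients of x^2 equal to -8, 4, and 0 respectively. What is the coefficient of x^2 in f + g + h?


Series addition is componentwise:
-8 + 4 + 0
= -4

-4


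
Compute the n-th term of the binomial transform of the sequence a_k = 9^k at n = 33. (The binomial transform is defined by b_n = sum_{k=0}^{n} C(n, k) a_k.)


With a_k = 9^k, b_n = sum_{k=0}^{n} C(n, k) 9^k = (1 + 9)^n by the binomial theorem.
For n = 33: (1 + 9)^33 = 10^33 = 1000000000000000000000000000000000.

1000000000000000000000000000000000


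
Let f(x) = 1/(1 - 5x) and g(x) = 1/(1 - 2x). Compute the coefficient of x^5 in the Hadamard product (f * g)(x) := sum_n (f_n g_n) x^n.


f has coefficients f_k = 5^k and g has coefficients g_k = 2^k, so the Hadamard product has coefficient (f*g)_k = 5^k * 2^k = 10^k.
For k = 5: 10^5 = 100000.

100000


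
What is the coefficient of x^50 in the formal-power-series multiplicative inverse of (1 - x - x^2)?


Let the inverse be f(x) = sum_{k>=0} a_k x^k. From f(x) * (1 - x - x^2) = 1 and matching coefficients:
 x^0: a_0 = 1.
 x^1: a_1 - a_0 = 0, so a_1 = 1.
 x^k (k >= 2): a_k - a_{k-1} - a_{k-2} = 0, i.e. a_k = a_{k-1} + a_{k-2}.
This is the Fibonacci-type recurrence shifted so that a_0 = a_1 = 1.
Iterating: a_0=1, a_1=1, a_2=2, a_3=3, a_4=5, a_5=8, a_6=13, a_7=21, a_8=34, a_9=55, ...
a_50 = 20365011074.

20365011074


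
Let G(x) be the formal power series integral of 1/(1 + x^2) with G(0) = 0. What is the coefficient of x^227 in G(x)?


1/(1 + x^2) = sum_{j>=0} (-1)^j x^(2j). Integrating termwise with G(0) = 0:
G(x) = sum_{j>=0} (-1)^j x^(2j+1) / (2j+1) = arctan(x).
Only odd powers are nonzero. For x^227 write 227 = 2*113 + 1, giving
(-1)^113 / 227 = -1/227 = -1/227.

-1/227


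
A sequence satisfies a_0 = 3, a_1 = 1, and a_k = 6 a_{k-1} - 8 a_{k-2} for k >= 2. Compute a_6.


The characteristic equation is t^2 - 6 t + 8 = 0, with roots r_1 = 4 and r_2 = 2 (so c_1 = r_1 + r_2, c_2 = -r_1 r_2 as required).
One can use the closed form a_n = A r_1^n + B r_2^n, but direct iteration is more reliable:
a_0 = 3, a_1 = 1, a_2 = -18, a_3 = -116, a_4 = -552, a_5 = -2384, a_6 = -9888.
So a_6 = -9888.

-9888


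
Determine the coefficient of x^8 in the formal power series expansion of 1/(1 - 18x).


The geometric series identity gives 1/(1 - c x) = sum_{k>=0} c^k x^k, so the coefficient of x^k is c^k.
Here c = 18 and k = 8.
Computing: 18^8 = 11019960576

11019960576


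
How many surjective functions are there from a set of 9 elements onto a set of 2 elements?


By inclusion-exclusion on which target elements are missed, the number of surjections from an n-set onto a k-set is
surj(n, k) = sum_{j=0}^{k} (-1)^j C(k, j) (k - j)^n.
Equivalently surj(n, k) = k! * S(n, k), where S(n, k) is the Stirling number of the second kind.
For n = 9, k = 2:
S(9, 2) = 255, so
surj = 2! * 255 = 2 * 255 = 510.

510


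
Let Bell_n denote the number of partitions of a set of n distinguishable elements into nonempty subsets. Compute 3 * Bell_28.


Bell_28 can be computed from the Bell triangle or from Dobinski's identity Bell_n = (1/e) * sum_{k>=0} k^n / k!.
Computing Bell_28 = 6160539404599934652455.
Then 3 * 6160539404599934652455 = 18481618213799803957365.

18481618213799803957365


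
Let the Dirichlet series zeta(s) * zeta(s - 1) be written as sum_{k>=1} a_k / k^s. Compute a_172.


Convolution gives a_k = sum_{d | k} d * 1 = sum_{d | k} d = sigma(k), the sum of positive divisors of k.
For k = 172, the divisors are 1, 2, 4, 43, 86, 172, so
sigma(172) = 1 + 2 + 4 + 43 + 86 + 172 = 308.

308


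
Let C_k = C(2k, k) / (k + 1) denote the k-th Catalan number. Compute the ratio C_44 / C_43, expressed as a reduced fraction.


Using C_k = (2k)! / (k! (k+1)!), the ratio C_{k+1}/C_k simplifies to
C_{k+1}/C_k = [(2k+2)! / ((k+1)! (k+2)!)] * [k! (k+1)! / (2k)!]
 = (2k+2)(2k+1) / ((k+1)(k+2)) = 2(2k+1) / (k+2).
For k = 43: 2(2*43 + 1) / (43 + 2) = 174/45 = 58/15.

58/15


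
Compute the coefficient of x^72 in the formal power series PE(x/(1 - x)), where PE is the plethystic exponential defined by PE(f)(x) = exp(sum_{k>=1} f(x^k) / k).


For f(x) = x/(1 - x) we have
sum_{k>=1} f(x^k) / k = sum_{k>=1} (1/k) * x^k / (1 - x^k) = sum_{k, m >= 1} x^(k m) / k,
which after exponentiating simplifies to
PE(x/(1 - x)) = prod_{k>=1} 1 / (1 - x^k).
This is the generating function for the partition function p(n), so the coefficient of x^72 is p(72).
Computing p(72) by dynamic programming over parts 1, 2, ..., 72: p(72) = 5392783.

5392783


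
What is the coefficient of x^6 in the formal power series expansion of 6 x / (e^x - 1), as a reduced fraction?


The exponential generating function for Bernoulli numbers is
x / (e^x - 1) = sum_{k>=0} B_k x^k / k!.
So the coefficient of x^6 in 6 x / (e^x - 1) is 6 B_6 / 6!.
Computing: B_6 = 1/42, 6! = 720, giving
6 * 1/42 / 720 = 1/5040.

1/5040


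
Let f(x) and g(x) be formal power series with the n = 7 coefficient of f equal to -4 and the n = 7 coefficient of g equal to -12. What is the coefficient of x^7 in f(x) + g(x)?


Addition of formal power series is termwise.
The coefficient of x^7 in f + g = -4 + -12
= -16

-16


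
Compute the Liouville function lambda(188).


The Liouville function is lambda(k) = (-1)^Omega(k), where Omega(k) counts the prime factors of k with multiplicity.
Factoring: 188 = 2 * 2 * 47, so Omega(188) = 3.
lambda(188) = (-1)^3 = -1.

-1


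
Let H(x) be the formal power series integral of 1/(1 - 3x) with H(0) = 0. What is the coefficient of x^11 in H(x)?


1/(1 - 3x) = sum_{k>=0} 3^k x^k. Integrating termwise with H(0) = 0:
H(x) = sum_{k>=0} 3^k x^(k+1) / (k+1) = sum_{m>=1} 3^(m-1) x^m / m.
For m = 11: 3^10/11 = 59049/11 = 59049/11.

59049/11


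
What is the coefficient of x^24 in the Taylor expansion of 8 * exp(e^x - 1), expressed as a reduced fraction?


exp(e^x - 1) = sum_{k>=0} Bell_k x^k / k!, where Bell_k is the k-th Bell number.
So the coefficient of x^24 is 8 * Bell_24 / 24!.
Computing: Bell_24 = 445958869294805289 and 24! = 620448401733239439360000, giving
8 * 445958869294805289/620448401733239439360000 = 148652956431601763/25852016738884976640000.

148652956431601763/25852016738884976640000


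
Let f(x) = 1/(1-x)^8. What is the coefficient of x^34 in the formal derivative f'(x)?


Differentiate: d/dx [ 1/(1-x)^r ] = r / (1-x)^(r+1).
Here r = 8, so f'(x) = 8 / (1-x)^9.
The expansion of 1/(1-x)^(r+1) has coefficient of x^n equal to C(n+r, r).
So the coefficient of x^34 in f'(x) is
8 * C(42, 8) = 8 * 118030185 = 944241480

944241480


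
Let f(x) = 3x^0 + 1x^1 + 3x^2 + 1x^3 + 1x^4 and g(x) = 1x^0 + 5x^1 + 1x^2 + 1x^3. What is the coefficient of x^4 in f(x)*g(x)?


Cauchy product at x^4:
1*1 + 3*1 + 1*5 + 1*1
= 10

10


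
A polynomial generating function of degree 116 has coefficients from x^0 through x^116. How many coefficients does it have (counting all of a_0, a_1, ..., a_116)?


A polynomial of degree 116 takes the form a_0 + a_1 x + ... + a_116 x^116.
The number of coefficients is 116 + 1 = 117.

117


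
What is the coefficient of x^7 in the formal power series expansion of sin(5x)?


The Maclaurin series is sin(t) = sum_{k>=0} (-1)^k t^(2k+1) / (2k+1)!, so substituting t = 5x, only odd powers of x are nonzero, with coefficient of x^(2k+1) equal to (-1)^k 5^(2k+1) / (2k+1)!.
Write 7 = 2*3 + 1, giving the coefficient (-1)^3 * 5^7 / 7! = -78125/5040 = -15625/1008.

-15625/1008


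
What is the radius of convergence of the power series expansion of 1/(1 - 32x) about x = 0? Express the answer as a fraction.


Expanding 1/(1 - 32x) = sum_{k>=0} 32^k x^k, the series converges when |32x| < 1, i.e., |x| < 1/32.
So the radius of convergence is 1/32 = 1/32.

1/32


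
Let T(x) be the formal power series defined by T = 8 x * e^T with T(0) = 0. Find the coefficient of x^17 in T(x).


Apply the Lagrange inversion formula: if T = 8 x * phi(T) with phi(t) = e^t, then
[x^n] T = 8^n * (1/n) [t^(n-1)] phi(t)^n = 8^n * (1/n) [t^(n-1)] e^(n t) = 8^n * (1/n) * n^(n-1) / (n-1)! = 8^n * n^(n-1) / n!.
When c = 1 this is the Cayley count of rooted labeled trees on n vertices, divided by n!.
For n = 17: 8^17 * 17^16 / 17! = 2251799813685248 * 48661191875666868481/355687428096000 = 196704214296818916062708891648/638512875.

196704214296818916062708891648/638512875


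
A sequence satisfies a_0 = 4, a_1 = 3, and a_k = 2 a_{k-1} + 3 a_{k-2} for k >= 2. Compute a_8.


The characteristic equation is t^2 - 2 t - 3 = 0, with roots r_1 = 3 and r_2 = -1 (so c_1 = r_1 + r_2, c_2 = -r_1 r_2 as required).
One can use the closed form a_n = A r_1^n + B r_2^n, but direct iteration is more reliable:
a_0 = 4, a_1 = 3, a_2 = 18, a_3 = 45, a_4 = 144, a_5 = 423, a_6 = 1278, a_7 = 3825, a_8 = 11484.
So a_8 = 11484.

11484


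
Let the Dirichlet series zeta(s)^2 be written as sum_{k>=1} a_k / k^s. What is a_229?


The Dirichlet convolution of the constant function 1 with itself gives (1 * 1)(k) = sum_{d | k} 1 = d(k), the number of positive divisors of k.
Since zeta(s) = sum_{k>=1} 1/k^s, we have zeta(s)^2 = sum_{k>=1} d(k)/k^s, so a_k = d(k).
For k = 229: the divisors are 1, 229.
Count = 2.

2


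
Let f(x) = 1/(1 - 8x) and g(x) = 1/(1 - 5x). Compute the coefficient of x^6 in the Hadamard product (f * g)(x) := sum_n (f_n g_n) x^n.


f has coefficients f_k = 8^k and g has coefficients g_k = 5^k, so the Hadamard product has coefficient (f*g)_k = 8^k * 5^k = 40^k.
For k = 6: 40^6 = 4096000000.

4096000000


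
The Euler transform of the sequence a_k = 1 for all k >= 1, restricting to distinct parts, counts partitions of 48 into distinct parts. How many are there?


Partitions of 48 into distinct parts can be computed via generating function.
Product (1+x)(1+x^2)(1+x^3)...
The coefficient of x^48 = 2910

2910


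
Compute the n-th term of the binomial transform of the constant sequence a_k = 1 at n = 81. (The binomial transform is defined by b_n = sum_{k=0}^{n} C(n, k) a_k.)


With a_k = 1 for all k, b_n = sum_{k=0}^{n} C(n, k) = 2^n by the binomial theorem.
For n = 81: 2^81 = 2417851639229258349412352.

2417851639229258349412352


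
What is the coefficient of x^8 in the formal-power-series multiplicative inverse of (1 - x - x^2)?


Let the inverse be f(x) = sum_{k>=0} a_k x^k. From f(x) * (1 - x - x^2) = 1 and matching coefficients:
 x^0: a_0 = 1.
 x^1: a_1 - a_0 = 0, so a_1 = 1.
 x^k (k >= 2): a_k - a_{k-1} - a_{k-2} = 0, i.e. a_k = a_{k-1} + a_{k-2}.
This is the Fibonacci-type recurrence shifted so that a_0 = a_1 = 1.
Iterating: a_0=1, a_1=1, a_2=2, a_3=3, a_4=5, a_5=8, a_6=13, a_7=21, a_8=34
a_8 = 34.

34


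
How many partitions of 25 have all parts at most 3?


Using the generating function (1-x)^(-1)(1-x^2)^(-1)(1-x^3)^(-1),
the coefficient of x^25 counts these restricted partitions.
Result = 65

65


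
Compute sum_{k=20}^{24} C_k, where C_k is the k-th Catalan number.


C_20 through C_24: 6564120420, 24466267020, 91482563640, 343059613650, 1289904147324
Sum = 6564120420 + 24466267020 + 91482563640 + 343059613650 + 1289904147324
= 1755476712054

1755476712054


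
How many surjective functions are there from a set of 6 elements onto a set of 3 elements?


By inclusion-exclusion on which target elements are missed, the number of surjections from an n-set onto a k-set is
surj(n, k) = sum_{j=0}^{k} (-1)^j C(k, j) (k - j)^n.
Equivalently surj(n, k) = k! * S(n, k), where S(n, k) is the Stirling number of the second kind.
For n = 6, k = 3:
S(6, 3) = 90, so
surj = 3! * 90 = 6 * 90 = 540.

540


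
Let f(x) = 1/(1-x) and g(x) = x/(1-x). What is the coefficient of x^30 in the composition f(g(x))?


First simplify the composition: f(g(x)) = 1/(1 - x/(1-x)) = (1-x)/((1-x) - x) = (1-x)/(1-2x).
Now extract the coefficient. Write (1-x)/(1-2x) = 1/(1-2x) - x/(1-2x).
The coefficient of x^n in 1/(1-2x) is 2^n, and in x/(1-2x) is 2^(n-1) (for n >= 1).
So the coefficient of x^30 is 2^30 - 2^29 = 1073741824 - 536870912 = 536870912.

536870912


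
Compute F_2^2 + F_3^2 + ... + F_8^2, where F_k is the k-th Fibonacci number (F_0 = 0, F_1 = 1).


There is a standard identity sum_{k=0}^{N} F_k^2 = F_N * F_{N+1} (proved inductively from the telescoping relation F_k^2 = F_k F_{k+1} - F_{k-1} F_k). Then
sum_{k=2}^{8} F_k^2 = F_8 F_9 - F_1 F_2.
Computing: F_8 = 21, F_9 = 34, F_1 = 1, F_2 = 1.
Sum = 21 * 34 - 1 * 1 = 713.

713
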